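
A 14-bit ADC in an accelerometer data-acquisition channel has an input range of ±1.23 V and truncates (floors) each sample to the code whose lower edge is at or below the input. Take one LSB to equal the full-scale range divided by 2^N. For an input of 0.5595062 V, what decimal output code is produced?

11918

Range = 1.23 − (-1.23) = 2.46 V. LSB = 2.46 V / 2^14 ≈ 150.1 µV.
(V_in − V_min) × 2^14/range = (0.5595062 − (-1.23)) × 16384/2.46 = 11918.402.
Floor → code = 11918.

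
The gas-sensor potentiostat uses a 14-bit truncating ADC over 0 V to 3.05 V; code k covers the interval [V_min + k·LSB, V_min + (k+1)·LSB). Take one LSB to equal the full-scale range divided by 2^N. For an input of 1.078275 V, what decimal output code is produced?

5792

V_FS = 3.05 V. LSB = 3.05 V / 2^14 ≈ 186.2 µV.
V_in − V_min = 1.078275 − (0) = 1.078275 V.
Divide by LSB: 1.078275 × 16384/3.05 = 5792.2812.
Truncating gives code 5792.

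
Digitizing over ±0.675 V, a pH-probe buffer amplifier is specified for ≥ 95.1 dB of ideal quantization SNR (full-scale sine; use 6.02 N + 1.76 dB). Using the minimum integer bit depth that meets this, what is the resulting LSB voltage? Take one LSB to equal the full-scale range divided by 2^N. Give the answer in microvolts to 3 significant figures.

20.6 µV

Range = 0.675 − (-0.675) = 1.35 V.
6.02 N + 1.76 ≥ 95.1 gives N ≥ 15.505, so the minimum integer is 16.
One LSB is 1.35 V / 65536 = 20.6 µV.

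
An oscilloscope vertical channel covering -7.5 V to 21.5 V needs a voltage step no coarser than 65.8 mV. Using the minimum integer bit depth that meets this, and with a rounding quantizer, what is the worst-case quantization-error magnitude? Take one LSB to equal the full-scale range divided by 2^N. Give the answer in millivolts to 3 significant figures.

Full-scale range = 21.5 V − (-7.5 V) = 29 V.
Required number of levels: 29/65.8 mV = 440.73; smallest N with 2^N ≥ that is 9.
One LSB is 29 V / 512 = 56.641 mV.
Half an LSB is 28.3 mV.

28.3 mV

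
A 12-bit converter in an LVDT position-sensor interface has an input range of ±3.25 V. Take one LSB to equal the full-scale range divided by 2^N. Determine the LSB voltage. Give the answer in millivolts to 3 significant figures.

1.59 mV

Range = 3.25 − (-3.25) = 6.5 V.
There are 2^12 = 4096 steps.
LSB = 6.5 V / 2^12 = 1.59 mV.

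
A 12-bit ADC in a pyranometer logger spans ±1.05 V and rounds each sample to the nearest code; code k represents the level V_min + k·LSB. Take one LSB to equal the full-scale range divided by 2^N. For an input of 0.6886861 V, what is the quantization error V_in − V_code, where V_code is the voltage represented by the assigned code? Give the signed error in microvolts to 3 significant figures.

Range = 1.05 − (-1.05) = 2.1 V. LSB = 2.1 V / 2^12 ≈ 0.5127 mV.
(V_in − V_min)/LSB = (0.6886861 − (-1.05)) × 4096/2.1 = 3391.2658 → nearest code k = 3391.
V_code = V_min + k × range/2^12 = -1.05 + 3391 × 2.1/4096 = 0.6885498047 V.
V_in − V_code = 0.6886861 − (0.6885498047) = +136 µV.

+136 µV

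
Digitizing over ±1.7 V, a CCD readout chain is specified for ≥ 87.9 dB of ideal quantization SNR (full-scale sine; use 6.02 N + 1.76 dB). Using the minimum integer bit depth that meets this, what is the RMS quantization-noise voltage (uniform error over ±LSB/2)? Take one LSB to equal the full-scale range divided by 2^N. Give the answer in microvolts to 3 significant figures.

Full-scale range = 1.7 V − (-1.7 V) = 3.4 V.
Required N = ⌈(87.9 − 1.76)/6.02⌉ = ⌈14.309⌉ = 15.
LSB = 3.4 V / 2^15 = 103.76 µV.
σ_q = LSB/√12 = 103.76 µV/3.4641 = 30.0 µV.

30.0 µV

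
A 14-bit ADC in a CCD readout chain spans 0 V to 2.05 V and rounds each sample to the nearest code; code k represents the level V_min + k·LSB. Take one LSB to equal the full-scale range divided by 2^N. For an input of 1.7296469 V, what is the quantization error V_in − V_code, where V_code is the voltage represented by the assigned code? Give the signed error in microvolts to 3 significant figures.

Span = 2.05 V. LSB = 2.05 V / 2^14 ≈ 125.1 µV.
Position in LSBs: (1.7296469 − (0)) × 16384/2.05 = 13823.6755; rounding gives k = 13824.
V_code = V_min + k × range/2^14 = 0 + 13824 × 2.05/16384 = 1.7296875000 V.
e = 1.7296469 − (1.7296875000) = −40.6 µV.

−40.6 µV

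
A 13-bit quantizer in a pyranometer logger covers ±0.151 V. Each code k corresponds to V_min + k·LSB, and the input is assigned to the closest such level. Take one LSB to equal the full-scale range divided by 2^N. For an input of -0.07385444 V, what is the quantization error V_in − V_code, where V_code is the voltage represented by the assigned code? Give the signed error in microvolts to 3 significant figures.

Full-scale range = 0.151 V − (-0.151 V) = 0.302 V. LSB = 0.302 V / 2^13 ≈ 36.87 µV.
(V_in − V_min)/LSB = (-0.07385444 − (-0.151)) × 8192/0.302 = 2092.6372 → nearest code k = 2093.
V_code = V_min + k × range/2^13 = -0.151 + 2093 × 0.302/8192 = -0.07384106445 V.
e = -0.07385444 − (-0.07384106445) = −13.4 µV.

−13.4 µV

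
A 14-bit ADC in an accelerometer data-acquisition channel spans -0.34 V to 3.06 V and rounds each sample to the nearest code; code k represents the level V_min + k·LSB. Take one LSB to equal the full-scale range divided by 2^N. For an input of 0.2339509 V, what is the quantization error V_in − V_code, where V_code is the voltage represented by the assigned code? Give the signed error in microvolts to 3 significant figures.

The full-scale span is 3.06 − (-0.34) = 3.4 V. LSB = 3.4 V / 2^14 ≈ 207.5 µV.
(V_in − V_min)/LSB = (0.2339509 − (-0.34)) × 16384/3.4 = 2765.7681 → nearest code k = 2766.
Reconstructed level: -0.34 + 2766 × 3.4/16384 V = 0.23399902344 V.
V_in − V_code = 0.2339509 − (0.23399902344) = −48.1 µV.

−48.1 µV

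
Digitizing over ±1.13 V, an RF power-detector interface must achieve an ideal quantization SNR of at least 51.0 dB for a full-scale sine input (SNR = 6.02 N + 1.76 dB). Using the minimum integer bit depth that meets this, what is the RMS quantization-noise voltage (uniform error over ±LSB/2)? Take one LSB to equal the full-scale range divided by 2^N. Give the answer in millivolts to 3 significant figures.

Range = 1.13 − (-1.13) = 2.26 V.
6.02 N + 1.76 ≥ 51.0 gives N ≥ 8.179, so the minimum integer is 9.
One LSB is 2.26 V / 512 = 4.4141 mV.
RMS noise = LSB/√12 = 1.27 mV.

1.27 mV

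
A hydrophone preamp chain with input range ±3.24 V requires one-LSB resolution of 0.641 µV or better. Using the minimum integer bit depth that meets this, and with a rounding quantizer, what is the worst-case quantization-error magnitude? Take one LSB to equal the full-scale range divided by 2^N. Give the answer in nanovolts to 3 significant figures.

193 nV

Range = 3.24 − (-3.24) = 6.48 V.
6.48 V / 0.641 µV = 1.011e7. Since 2^23 = 8388608 and 2^24 = 16777216, N = 24.
Step size = 6.48/16777216 V = 386.24 nV.
Max error for round-to-nearest is LSB/2 = 193 nV.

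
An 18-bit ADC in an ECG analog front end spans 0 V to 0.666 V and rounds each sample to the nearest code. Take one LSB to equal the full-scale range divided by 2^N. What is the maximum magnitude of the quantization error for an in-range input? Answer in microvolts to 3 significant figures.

1.27 µV

Span = 0.666 V.
LSB = 0.666 V / 2^18 = 2.5406 µV.
Worst-case error for round-to-nearest is half an LSB: 1.27 µV.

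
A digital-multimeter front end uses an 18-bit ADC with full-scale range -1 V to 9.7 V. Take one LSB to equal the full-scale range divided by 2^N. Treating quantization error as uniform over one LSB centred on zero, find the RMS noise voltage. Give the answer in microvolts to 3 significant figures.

Range = 9.7 − (-1) = 10.7 V.
LSB = 10.7 V ÷ 2^18 = 10.7/262144 V = 40.817 µV.
For a uniform distribution on [−LSB/2, +LSB/2], V_rms = LSB/√12 = 40.817 µV/3.4641 = 11.8 µV.

11.8 µV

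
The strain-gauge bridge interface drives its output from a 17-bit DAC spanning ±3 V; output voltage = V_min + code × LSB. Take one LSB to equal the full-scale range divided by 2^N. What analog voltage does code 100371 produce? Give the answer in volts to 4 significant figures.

1.595 V

Span: 3 V − (-3 V) = 6 V. LSB = 6 V / 2^17.
V_out = V_min + code × LSB = -3 V + 100371 × 6 V / 131072
      = -3 + 4.59462 = 1.59462 V.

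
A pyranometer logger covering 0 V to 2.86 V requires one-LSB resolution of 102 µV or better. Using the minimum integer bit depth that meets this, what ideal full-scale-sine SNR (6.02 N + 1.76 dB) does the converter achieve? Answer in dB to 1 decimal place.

92.1 dB

Full-scale range = 2.86 V.
Required number of levels: 2.86/102 µV = 28039; smallest N with 2^N ≥ that is 15.
6.02(15) + 1.76 = 92.06 dB.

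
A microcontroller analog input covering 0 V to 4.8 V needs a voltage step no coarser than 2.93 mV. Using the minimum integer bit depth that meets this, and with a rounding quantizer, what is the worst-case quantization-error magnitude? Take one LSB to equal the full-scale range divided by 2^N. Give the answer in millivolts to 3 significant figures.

1.17 mV

V_FS = 4.8 V.
Required number of levels: 4.8/2.93 mV = 1638.2; smallest N with 2^N ≥ that is 11.
LSB = 4.8 V / 2^11 = 2.3438 mV.
|e|_max = LSB/2 = 1.17 mV.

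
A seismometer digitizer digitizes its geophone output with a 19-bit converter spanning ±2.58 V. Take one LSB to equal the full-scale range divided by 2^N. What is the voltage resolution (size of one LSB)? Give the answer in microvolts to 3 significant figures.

9.84 µV

Full-scale range = 2.58 V − (-2.58 V) = 5.16 V.
2^19 = 524288 levels.
One LSB is 5.16 V / 524288 = 9.84 µV.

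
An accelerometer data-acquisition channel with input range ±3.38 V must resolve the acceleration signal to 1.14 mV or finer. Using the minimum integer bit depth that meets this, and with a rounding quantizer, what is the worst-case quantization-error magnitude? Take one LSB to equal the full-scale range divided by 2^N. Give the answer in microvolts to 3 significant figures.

Range = 3.38 − (-3.38) = 6.76 V.
6.76 V / 1.14 mV = 5930. Since 2^12 = 4096 and 2^13 = 8192, N = 13.
LSB = 6.76 V ÷ 2^13 = 6.76/8192 V = 0.82520 mV.
Half an LSB is 413 µV.

413 µV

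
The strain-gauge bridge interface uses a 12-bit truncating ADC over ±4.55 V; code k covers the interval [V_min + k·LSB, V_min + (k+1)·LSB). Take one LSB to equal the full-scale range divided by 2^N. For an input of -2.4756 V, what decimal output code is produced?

933

Range = 4.55 − (-4.55) = 9.1 V. LSB = 9.1 V / 2^12 ≈ 2.222 mV.
code = ⌊(V_in − V_min)/LSB⌋ = ⌊(V_in − V_min) × 2^12 / range⌋
     = ⌊(-2.4756 − (-4.55)) × 4096 / 9.1⌋ = ⌊2.0744 × 4096/9.1⌋
     = ⌊933.708⌋ = 933.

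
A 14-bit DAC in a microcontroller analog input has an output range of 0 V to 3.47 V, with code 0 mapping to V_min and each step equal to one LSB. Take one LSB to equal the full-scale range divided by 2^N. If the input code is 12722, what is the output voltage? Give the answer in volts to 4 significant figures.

2.694 V

Span = 3.47 V. LSB = 3.47 V / 2^14.
V_out = 0 + 12722 × (3.47/16384) V
      = 0 V + 2.69442 V = 2.69442 V.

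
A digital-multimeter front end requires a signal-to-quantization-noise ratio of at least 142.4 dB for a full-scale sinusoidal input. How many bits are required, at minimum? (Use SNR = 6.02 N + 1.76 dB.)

24 bits

Solving 6.02 N ≥ 142.4 − 1.76: N ≥ 23.362. Round up → N = 24.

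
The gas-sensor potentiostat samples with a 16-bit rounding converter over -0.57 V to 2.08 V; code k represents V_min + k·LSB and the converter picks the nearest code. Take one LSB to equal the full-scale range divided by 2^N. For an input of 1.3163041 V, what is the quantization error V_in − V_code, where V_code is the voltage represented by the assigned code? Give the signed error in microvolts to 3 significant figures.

+14.9 µV

Full-scale range = 2.08 V − (-0.57 V) = 2.65 V. LSB = 2.65 V / 2^16 ≈ 40.44 µV.
(V_in − V_min)/LSB = (1.3163041 − (-0.57)) × 65536/2.65 = 46649.3681 → nearest code k = 46649.
Reconstructed level: -0.57 + 46649 × 2.65/65536 V = 1.3162892151 V.
e = 1.3163041 − (1.3162892151) = +14.9 µV.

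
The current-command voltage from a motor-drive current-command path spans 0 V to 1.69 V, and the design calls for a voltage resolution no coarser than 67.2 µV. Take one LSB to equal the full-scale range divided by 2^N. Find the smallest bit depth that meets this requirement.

V_FS = 1.69 V.
Need 2^N ≥ 1.69 V / 67.2 µV = 25150 → N_min = 15.

15 bits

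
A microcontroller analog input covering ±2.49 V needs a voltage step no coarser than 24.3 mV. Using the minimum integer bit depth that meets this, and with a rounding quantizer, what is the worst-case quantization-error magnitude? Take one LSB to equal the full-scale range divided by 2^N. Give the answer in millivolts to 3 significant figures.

Full-scale range = 2.49 V − (-2.49 V) = 4.98 V.
Need 2^N ≥ 4.98 V / 24.3 mV = 204.9 → N_min = 8.
LSB = 4.98 V / 2^8 = 19.453 mV.
Max error for round-to-nearest is LSB/2 = 9.73 mV.

9.73 mV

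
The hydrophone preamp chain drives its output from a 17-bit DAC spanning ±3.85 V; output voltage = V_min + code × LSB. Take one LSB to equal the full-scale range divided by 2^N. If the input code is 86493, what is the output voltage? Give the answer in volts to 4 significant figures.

Range = 3.85 − (-3.85) = 7.7 V. LSB = 7.7 V / 2^17.
V_out = V_min + code × LSB = -3.85 V + 86493 × 7.7 V / 131072
      = -3.85 V + 5.08115 V = 1.23115 V.

1.231 V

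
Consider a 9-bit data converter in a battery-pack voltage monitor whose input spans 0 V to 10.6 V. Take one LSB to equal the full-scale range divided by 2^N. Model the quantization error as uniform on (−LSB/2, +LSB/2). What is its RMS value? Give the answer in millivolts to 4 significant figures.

V_FS = 10.6 V.
LSB = 10.6 V ÷ 2^9 = 10.6/512 V = 20.7031 mV.
RMS of a uniform error over width LSB is LSB/√12 = 5.976 mV.

5.976 mV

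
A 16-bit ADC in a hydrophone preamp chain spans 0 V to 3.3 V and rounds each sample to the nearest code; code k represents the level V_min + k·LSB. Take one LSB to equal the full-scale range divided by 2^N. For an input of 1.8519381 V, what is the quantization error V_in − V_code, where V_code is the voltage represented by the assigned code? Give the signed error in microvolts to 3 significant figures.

Range is 3.3 V. LSB = 3.3 V / 2^16 ≈ 50.35 µV.
(1.8519381 − (0)) / LSB = 1.8519381 × 65536/3.3 = 36778.3683. Nearest integer: k = 36778.
V_code = V_min + k × range/2^16 = 0 + 36778 × 3.3/65536 = 1.8519195557 V.
e = 1.8519381 − (1.8519195557) = +18.5 µV.

+18.5 µV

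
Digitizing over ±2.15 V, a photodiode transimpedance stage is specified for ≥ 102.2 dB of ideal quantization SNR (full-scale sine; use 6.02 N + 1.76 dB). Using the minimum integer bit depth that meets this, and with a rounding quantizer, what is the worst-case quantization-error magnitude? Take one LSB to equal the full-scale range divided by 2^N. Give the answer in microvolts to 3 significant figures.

16.4 µV

Full-scale range = 2.15 V − (-2.15 V) = 4.3 V.
6.02 N + 1.76 ≥ 102.2 gives N ≥ 16.684, so the minimum integer is 17.
LSB = 4.3 V / 2^17 = 32.806 µV.
Max error for round-to-nearest is LSB/2 = 16.4 µV.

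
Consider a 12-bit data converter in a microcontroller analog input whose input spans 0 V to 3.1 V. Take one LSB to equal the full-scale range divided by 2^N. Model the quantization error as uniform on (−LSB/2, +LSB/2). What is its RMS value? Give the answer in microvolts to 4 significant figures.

218.5 µV

Range is 3.1 V.
LSB = 3.1 V ÷ 2^12 = 3.1/4096 V = 0.756836 mV.
RMS of a uniform error over width LSB is LSB/√12 = 218.5 µV.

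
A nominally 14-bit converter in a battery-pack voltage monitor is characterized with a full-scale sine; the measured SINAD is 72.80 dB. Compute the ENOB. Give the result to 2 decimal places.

11.80 bits

ENOB = (SINAD − 1.76) / 6.02 = (72.80 − 1.76) / 6.02 = 71.04 / 6.02 = 11.8007.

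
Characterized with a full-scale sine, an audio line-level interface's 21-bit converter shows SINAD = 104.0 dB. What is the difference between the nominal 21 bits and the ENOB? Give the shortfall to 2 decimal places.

4.02 bits

N_eff = (104.0 − 1.76)/6.02 = 16.9834 bits.
Lost resolution: 21 − 16.9834 = 4.0166 bits.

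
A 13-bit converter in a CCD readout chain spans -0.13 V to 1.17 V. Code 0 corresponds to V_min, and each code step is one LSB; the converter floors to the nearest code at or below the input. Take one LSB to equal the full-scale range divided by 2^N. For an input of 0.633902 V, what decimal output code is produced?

Full-scale range = 1.17 V − (-0.13 V) = 1.3 V. LSB = 1.3 V / 2^13 ≈ 158.7 µV.
(V_in − V_min) × 2^13/range = (0.633902 − (-0.13)) × 8192/1.3 = 4813.758.
Floor → code = 4813.

4813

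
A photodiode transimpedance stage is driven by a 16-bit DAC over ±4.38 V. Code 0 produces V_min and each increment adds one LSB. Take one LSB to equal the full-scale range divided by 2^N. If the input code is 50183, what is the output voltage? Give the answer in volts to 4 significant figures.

The full-scale span is 4.38 − (-4.38) = 8.76 V. LSB = 8.76 V / 2^16.
V_out = V_min + code × LSB = -4.38 V + 50183 × 8.76 V / 65536
      = -4.38 V + 6.70781 V = 2.32781 V.

2.328 V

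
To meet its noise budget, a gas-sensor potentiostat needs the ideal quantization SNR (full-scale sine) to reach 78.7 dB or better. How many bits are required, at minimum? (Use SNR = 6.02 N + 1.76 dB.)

13 bits

N ≥ (78.7 − 1.76)/6.02 = 12.781 → N_min = 13.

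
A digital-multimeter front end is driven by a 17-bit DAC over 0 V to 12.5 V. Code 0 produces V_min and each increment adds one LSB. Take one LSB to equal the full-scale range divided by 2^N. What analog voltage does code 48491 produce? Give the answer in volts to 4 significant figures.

4.624 V

Span = 12.5 V. LSB = 12.5 V / 2^17.
V_out = V_min + code × LSB = 0 V + 48491 × 12.5 V / 131072
      = 0 + 4.62446 = 4.62446 V.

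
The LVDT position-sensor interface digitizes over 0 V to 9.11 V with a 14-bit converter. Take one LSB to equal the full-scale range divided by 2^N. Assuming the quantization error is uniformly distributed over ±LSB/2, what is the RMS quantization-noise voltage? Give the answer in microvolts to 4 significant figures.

160.5 µV

Span = 9.11 V.
LSB = 9.11 V ÷ 2^14 = 9.11/16384 V = 0.556030 mV.
RMS of a uniform error over width LSB is LSB/√12 = 160.5 µV.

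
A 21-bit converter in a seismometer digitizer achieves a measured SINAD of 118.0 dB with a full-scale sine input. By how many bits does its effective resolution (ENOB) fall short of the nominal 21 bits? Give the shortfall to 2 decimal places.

N_eff = (118.0 − 1.76)/6.02 = 19.3090 bits.
21 − 19.3090 = 1.69 bits below nominal.

1.69 bits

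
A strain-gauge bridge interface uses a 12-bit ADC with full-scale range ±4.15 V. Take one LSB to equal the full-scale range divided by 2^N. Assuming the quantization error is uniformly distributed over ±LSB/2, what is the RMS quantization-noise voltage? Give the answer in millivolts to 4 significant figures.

0.5850 mV

Range = 4.15 − (-4.15) = 8.3 V.
One LSB is 8.3 V / 4096 = 2.02637 mV.
σ_q = LSB/√12 = 2.02637 mV/3.4641 = 0.5850 mV.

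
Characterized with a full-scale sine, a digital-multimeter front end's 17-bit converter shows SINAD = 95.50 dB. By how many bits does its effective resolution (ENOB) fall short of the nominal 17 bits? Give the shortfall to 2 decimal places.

1.43 bits

Effective bits = (95.50 − 1.76)/6.02 = 15.5714.
17 − 15.5714 = 1.43 bits below nominal.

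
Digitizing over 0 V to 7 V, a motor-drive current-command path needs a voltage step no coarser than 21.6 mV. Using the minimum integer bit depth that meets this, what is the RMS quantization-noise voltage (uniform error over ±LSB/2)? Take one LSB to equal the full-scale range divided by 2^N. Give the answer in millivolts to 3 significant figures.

3.95 mV

Span = 7 V.
Need 2^N ≥ 7 V / 21.6 mV = 324.1 → N_min = 9.
LSB = 7 V ÷ 2^9 = 7/512 V = 13.672 mV.
σ_q = LSB/√12 = 13.672 mV/3.4641 = 3.95 mV.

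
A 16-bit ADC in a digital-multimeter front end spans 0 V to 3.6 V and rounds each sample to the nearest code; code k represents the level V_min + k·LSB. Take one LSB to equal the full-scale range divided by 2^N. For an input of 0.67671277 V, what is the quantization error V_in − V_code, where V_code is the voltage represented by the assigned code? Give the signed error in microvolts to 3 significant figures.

+9.89 µV

Full-scale range = 3.6 V. LSB = 3.6 V / 2^16 ≈ 54.93 µV.
(0.67671277 − (0)) / LSB = 0.67671277 × 65536/3.6 = 12319.1800. Nearest integer: k = 12319.
V_code = 0 + (12319/65536) × 3.6 = 0.67670288086 V.
e = 0.67671277 − (0.67670288086) = +9.89 µV.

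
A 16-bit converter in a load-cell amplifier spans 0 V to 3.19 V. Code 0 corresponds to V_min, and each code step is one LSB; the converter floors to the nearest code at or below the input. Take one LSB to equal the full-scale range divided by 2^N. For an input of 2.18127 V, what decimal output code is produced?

Range is 3.19 V. LSB = 3.19 V / 2^16 ≈ 48.68 µV.
(V_in − V_min) × 2^16/range = (2.18127 − (0)) × 65536/3.19 = 44812.449.
Floor → code = 44812.

44812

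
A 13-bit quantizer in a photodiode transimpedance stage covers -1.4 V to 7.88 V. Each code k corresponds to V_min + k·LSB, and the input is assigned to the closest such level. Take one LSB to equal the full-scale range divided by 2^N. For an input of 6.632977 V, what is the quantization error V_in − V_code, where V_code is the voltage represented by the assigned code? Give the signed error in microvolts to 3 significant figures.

The full-scale span is 7.88 − (-1.4) = 9.28 V. LSB = 9.28 V / 2^13 ≈ 1.133 mV.
Position in LSBs: (6.632977 − (-1.4)) × 8192/9.28 = 7091.1797; rounding gives k = 7091.
Reconstructed level: -1.4 + 7091 × 9.28/8192 V = 6.632773438 V.
V_in − V_code = 6.632977 − (6.632773438) = +204 µV.

+204 µV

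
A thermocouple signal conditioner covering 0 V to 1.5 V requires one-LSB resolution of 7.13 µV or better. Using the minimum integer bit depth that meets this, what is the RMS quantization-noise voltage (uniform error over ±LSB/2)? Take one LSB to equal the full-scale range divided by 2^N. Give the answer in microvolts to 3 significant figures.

1.65 µV

Span = 1.5 V.
1.5 V / 7.13 µV = 210400. Since 2^17 = 131072 and 2^18 = 262144, N = 18.
One LSB is 1.5 V / 262144 = 5.7220 µV.
V_rms = LSB/√12 = 1.65 µV.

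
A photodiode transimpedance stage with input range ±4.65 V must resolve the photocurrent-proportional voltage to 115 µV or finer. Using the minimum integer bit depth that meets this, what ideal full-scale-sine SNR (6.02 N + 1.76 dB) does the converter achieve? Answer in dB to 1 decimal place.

Span: 4.65 V − (-4.65 V) = 9.3 V.
Levels needed ≥ 9.3/115 µV = 80870. 2^17 = 131072 suffices, so N_min = 17.
Ideal SNR at N = 17: 6.02·17 + 1.76 = 104.1 dB.

104.1 dB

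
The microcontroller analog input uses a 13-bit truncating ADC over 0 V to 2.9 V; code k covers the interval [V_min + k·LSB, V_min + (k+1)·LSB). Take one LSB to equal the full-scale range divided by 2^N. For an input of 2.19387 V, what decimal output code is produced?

Range is 2.9 V. LSB = 2.9 V / 2^13 ≈ 354.0 µV.
(V_in − V_min) × 2^13/range = (2.19387 − (0)) × 8192/2.9 = 6197.304.
Floor → code = 6197.

6197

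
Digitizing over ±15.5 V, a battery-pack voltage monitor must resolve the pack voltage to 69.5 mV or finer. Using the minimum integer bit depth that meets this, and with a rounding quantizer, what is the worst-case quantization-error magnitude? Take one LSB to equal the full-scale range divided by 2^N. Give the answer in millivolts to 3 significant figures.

30.3 mV

Range = 15.5 − (-15.5) = 31 V.
Levels needed ≥ 31/69.5 mV = 446.0. 2^9 = 512 suffices, so N_min = 9.
Step size = 31/512 V = 60.547 mV.
Half an LSB is 30.3 mV.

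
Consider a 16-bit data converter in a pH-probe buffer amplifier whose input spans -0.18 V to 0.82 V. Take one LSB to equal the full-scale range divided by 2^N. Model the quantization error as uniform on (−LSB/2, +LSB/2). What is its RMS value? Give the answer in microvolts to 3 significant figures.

4.40 µV

Span: 0.82 V − (-0.18 V) = 1 V.
LSB = 1 V ÷ 2^16 = 1/65536 V = 15.259 µV.
RMS of a uniform error over width LSB is LSB/√12 = 4.40 µV.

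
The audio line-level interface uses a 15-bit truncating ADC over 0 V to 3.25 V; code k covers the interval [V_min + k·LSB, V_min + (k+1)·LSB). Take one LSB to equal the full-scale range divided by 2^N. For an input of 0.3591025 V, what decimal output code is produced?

Range is 3.25 V. LSB = 3.25 V / 2^15 ≈ 99.18 µV.
V_in − V_min = 0.3591025 − (0) = 0.3591025 V.
Divide by LSB: 0.3591025 × 32768/3.25 = 3620.6371.
Truncating gives code 3620.

3620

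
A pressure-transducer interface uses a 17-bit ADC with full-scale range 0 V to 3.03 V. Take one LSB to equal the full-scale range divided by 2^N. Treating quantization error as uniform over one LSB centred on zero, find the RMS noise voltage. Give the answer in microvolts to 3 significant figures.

6.67 µV

Full-scale range = 3.03 V.
LSB = 3.03 V ÷ 2^17 = 3.03/131072 V = 23.117 µV.
σ_q = LSB/√12 = 23.117 µV/3.4641 = 6.67 µV.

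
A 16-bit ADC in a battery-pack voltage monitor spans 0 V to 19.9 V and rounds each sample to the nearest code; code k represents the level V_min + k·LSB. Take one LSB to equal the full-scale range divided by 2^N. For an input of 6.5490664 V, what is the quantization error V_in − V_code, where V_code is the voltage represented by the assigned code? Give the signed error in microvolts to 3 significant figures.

Full-scale range = 19.9 V. LSB = 19.9 V / 2^16 ≈ 303.6 µV.
(V_in − V_min)/LSB = (6.5490664 − (0)) × 65536/19.9 = 21567.8199 → nearest code k = 21568.
V_code = 0 + (21568/65536) × 19.9 = 6.5491210938 V.
Error = V_in − V_code = 6.5490664 − (6.5491210938) = −54.7 µV.

−54.7 µV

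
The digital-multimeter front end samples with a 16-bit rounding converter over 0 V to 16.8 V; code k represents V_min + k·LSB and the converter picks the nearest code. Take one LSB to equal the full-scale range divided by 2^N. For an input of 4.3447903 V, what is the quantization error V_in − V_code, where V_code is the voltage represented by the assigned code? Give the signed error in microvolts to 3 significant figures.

−46.1 µV

Span = 16.8 V. LSB = 16.8 V / 2^16 ≈ 256.3 µV.
Position in LSBs: (4.3447903 − (0)) × 65536/16.8 = 16948.8201; rounding gives k = 16949.
V_code = 0 + (16949/65536) × 16.8 = 4.3448364258 V.
Error = V_in − V_code = 4.3447903 − (4.3448364258) = −46.1 µV.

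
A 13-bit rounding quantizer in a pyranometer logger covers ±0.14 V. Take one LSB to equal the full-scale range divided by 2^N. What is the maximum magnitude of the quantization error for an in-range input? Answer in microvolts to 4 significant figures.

17.09 µV

Range = 0.14 − (-0.14) = 0.28 V.
LSB = 0.28 V ÷ 2^13 = 0.28/8192 V = 34.1797 µV.
A rounding quantizer has |error| ≤ LSB/2 = 17.09 µV.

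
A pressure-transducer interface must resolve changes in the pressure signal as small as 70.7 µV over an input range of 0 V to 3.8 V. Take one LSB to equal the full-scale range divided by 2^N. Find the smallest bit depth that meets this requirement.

16 bits

V_FS = 3.8 V.
Required number of levels: 3.8/70.7 µV = 53748; smallest N with 2^N ≥ that is 16.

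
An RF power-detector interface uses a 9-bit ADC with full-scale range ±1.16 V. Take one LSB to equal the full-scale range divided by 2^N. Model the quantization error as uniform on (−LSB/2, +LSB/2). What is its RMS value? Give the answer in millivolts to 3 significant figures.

Range = 1.16 − (-1.16) = 2.32 V.
One LSB is 2.32 V / 512 = 4.5313 mV.
V_rms = LSB/√12 = 4.5313 mV / √12 = 1.31 mV.

1.31 mV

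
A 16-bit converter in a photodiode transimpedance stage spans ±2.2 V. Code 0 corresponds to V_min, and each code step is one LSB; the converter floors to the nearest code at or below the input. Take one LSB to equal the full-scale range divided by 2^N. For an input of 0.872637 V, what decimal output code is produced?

45765

Span: 2.2 V − (-2.2 V) = 4.4 V. LSB = 4.4 V / 2^16 ≈ 67.14 µV.
V_in − V_min = 0.872637 − (-2.2) = 3.072637 V.
Divide by LSB: 3.072637 × 65536/4.4 = 45765.5315.
Truncating gives code 45765.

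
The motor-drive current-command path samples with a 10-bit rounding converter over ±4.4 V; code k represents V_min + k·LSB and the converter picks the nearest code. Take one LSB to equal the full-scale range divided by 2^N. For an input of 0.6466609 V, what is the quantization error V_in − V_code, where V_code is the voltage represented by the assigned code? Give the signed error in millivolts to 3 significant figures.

Range = 4.4 − (-4.4) = 8.8 V. LSB = 8.8 V / 2^10 ≈ 8.594 mV.
(V_in − V_min)/LSB = (0.6466609 − (-4.4)) × 1024/8.8 = 587.2478 → nearest code k = 587.
Reconstructed level: -4.4 + 587 × 8.8/1024 V = 0.6445312500 V.
V_in − V_code = 0.6466609 − (0.6445312500) = +2.13 mV.

+2.13 mV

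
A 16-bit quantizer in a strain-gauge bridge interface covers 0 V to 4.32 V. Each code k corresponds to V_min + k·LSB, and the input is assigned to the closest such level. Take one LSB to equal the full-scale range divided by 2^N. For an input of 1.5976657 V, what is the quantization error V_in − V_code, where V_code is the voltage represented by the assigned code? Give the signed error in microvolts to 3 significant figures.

Range is 4.32 V. LSB = 4.32 V / 2^16 ≈ 65.92 µV.
(V_in − V_min)/LSB = (1.5976657 − (0)) × 65536/4.32 = 24237.1804 → nearest code k = 24237.
V_code = V_min + k × range/2^16 = 0 + 24237 × 4.32/65536 = 1.5976538086 V.
e = 1.5976657 − (1.5976538086) = +11.9 µV.

+11.9 µV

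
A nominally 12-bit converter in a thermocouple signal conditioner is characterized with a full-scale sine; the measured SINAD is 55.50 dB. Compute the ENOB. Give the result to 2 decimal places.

ENOB = (55.50 − 1.76)/6.02 = 8.9269 bits.

8.93 bits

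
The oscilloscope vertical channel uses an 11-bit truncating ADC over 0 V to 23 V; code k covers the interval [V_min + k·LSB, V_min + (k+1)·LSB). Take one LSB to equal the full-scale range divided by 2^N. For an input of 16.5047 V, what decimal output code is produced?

1469

Span = 23 V. LSB = 23 V / 2^11 ≈ 11.23 mV.
code = ⌊(V_in − V_min)/LSB⌋ = ⌊(V_in − V_min) × 2^11 / range⌋
     = ⌊(16.5047 − (0)) × 2048 / 23⌋ = ⌊16.5047 × 2048/23⌋
     = ⌊1469.636⌋ = 1469.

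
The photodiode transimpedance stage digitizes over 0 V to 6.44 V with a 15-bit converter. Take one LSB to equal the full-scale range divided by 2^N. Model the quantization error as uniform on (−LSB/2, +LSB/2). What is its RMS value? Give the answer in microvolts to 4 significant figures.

Range is 6.44 V.
LSB = 6.44 V / 2^15 = 196.533 µV.
V_rms = LSB/√12 = 196.533 µV / √12 = 56.73 µV.

56.73 µV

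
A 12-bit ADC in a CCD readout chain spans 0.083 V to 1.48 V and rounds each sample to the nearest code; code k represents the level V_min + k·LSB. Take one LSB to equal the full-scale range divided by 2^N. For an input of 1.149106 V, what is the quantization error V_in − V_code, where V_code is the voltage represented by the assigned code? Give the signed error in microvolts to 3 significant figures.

Full-scale range = 1.48 V − (0.083 V) = 1.397 V. LSB = 1.397 V / 2^12 ≈ 341.1 µV.
Position in LSBs: (1.149106 − (0.083)) × 4096/1.397 = 3125.8197; rounding gives k = 3126.
Reconstructed level: 0.083 + 3126 × 1.397/4096 V = 1.149167480 V.
V_in − V_code = 1.149106 − (1.149167480) = −61.5 µV.

−61.5 µV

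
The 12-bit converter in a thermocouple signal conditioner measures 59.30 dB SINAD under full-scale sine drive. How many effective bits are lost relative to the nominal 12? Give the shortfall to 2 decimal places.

Effective bits = (59.30 − 1.76)/6.02 = 9.5581.
Lost resolution: 12 − 9.5581 = 2.4419 bits.

2.44 bits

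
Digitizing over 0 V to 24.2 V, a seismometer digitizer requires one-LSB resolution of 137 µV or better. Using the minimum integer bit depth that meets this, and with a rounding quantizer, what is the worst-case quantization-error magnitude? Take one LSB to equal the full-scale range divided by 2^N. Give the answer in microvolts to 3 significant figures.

Span = 24.2 V.
Levels needed ≥ 24.2/137 µV = 176600. 2^18 = 262144 suffices, so N_min = 18.
LSB = 24.2 V / 2^18 = 92.316 µV.
Half an LSB is 46.2 µV.

46.2 µV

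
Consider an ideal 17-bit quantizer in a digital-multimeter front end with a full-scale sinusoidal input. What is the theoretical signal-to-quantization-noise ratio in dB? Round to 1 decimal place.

104.1 dB

For an ideal N-bit converter with full-scale sine input, SNR = 6.02 N + 1.76 dB. SNR = 6.02 × 17 + 1.76 = 102.34 + 1.76 = 104.10 dB.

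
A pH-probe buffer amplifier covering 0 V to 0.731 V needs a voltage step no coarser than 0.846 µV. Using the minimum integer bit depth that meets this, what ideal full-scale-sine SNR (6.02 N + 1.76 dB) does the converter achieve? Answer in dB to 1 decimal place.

V_FS = 0.731 V.
Required number of levels: 0.731/0.846 µV = 864070; smallest N with 2^N ≥ that is 20.
Ideal SNR at N = 20: 6.02·20 + 1.76 = 122.2 dB.

122.2 dB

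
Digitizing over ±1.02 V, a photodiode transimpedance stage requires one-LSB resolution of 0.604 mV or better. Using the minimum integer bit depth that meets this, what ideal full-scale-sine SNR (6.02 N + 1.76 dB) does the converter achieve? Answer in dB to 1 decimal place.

74.0 dB

Full-scale range = 1.02 V − (-1.02 V) = 2.04 V.
Required number of levels: 2.04/0.604 mV = 3377.5; smallest N with 2^N ≥ that is 12.
Ideal SNR at N = 12: 6.02·12 + 1.76 = 74.0 dB.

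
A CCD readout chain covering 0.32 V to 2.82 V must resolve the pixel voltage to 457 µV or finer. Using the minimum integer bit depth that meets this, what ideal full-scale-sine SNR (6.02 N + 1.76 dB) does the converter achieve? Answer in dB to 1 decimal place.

80.0 dB

Range = 2.82 − (0.32) = 2.5 V.
Required number of levels: 2.5/457 µV = 5470.5; smallest N with 2^N ≥ that is 13.
6.02(13) + 1.76 = 80.02 dB.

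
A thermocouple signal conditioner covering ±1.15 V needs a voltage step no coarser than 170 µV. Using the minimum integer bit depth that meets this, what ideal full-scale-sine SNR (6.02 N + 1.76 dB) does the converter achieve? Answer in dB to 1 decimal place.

Span: 1.15 V − (-1.15 V) = 2.3 V.
Levels needed ≥ 2.3/170 µV = 13530. 2^14 = 16384 suffices, so N_min = 14.
6.02(14) + 1.76 = 86.04 dB.

86.0 dB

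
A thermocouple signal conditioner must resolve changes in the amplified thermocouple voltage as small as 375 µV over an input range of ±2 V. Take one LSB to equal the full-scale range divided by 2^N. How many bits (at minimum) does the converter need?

14 bits

The full-scale span is 2 − (-2) = 4 V.
Levels needed ≥ 4/375 µV = 10670. 2^14 = 16384 suffices, so N_min = 14.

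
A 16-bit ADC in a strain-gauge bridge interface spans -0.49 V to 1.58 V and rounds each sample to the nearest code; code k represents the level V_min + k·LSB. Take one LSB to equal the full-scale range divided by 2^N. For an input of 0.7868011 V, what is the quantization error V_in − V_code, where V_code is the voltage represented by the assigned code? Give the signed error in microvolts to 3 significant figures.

+12.6 µV

Span: 1.58 V − (-0.49 V) = 2.07 V. LSB = 2.07 V / 2^16 ≈ 31.59 µV.
(V_in − V_min)/LSB = (0.7868011 − (-0.49)) × 65536/2.07 = 40423.3995 → nearest code k = 40423.
V_code = V_min + k × range/2^16 = -0.49 + 40423 × 2.07/65536 = 0.78678848267 V.
e = 0.7868011 − (0.78678848267) = +12.6 µV.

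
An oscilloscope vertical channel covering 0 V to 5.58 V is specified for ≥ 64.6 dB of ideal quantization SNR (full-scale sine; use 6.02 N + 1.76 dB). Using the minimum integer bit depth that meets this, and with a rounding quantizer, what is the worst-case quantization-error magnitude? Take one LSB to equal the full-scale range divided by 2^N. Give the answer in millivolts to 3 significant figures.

1.36 mV

V_FS = 5.58 V.
Solving 6.02 N ≥ 64.6 − 1.76: N ≥ 10.439. Round up → N = 11.
One LSB is 5.58 V / 2048 = 2.7246 mV.
Half an LSB is 1.36 mV.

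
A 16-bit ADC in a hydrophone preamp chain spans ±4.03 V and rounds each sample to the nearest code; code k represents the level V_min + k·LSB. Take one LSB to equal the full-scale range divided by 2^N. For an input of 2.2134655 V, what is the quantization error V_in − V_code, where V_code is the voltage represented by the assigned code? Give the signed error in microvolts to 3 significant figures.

−33.6 µV

Full-scale range = 4.03 V − (-4.03 V) = 8.06 V. LSB = 8.06 V / 2^16 ≈ 123.0 µV.
(2.2134655 − (-4.03)) / LSB = 6.2434655 × 65536/8.06 = 50765.7264. Nearest integer: k = 50766.
V_code = -4.03 + (50766/65536) × 8.06 = 2.2134991455 V.
V_in − V_code = 2.2134655 − (2.2134991455) = −33.6 µV.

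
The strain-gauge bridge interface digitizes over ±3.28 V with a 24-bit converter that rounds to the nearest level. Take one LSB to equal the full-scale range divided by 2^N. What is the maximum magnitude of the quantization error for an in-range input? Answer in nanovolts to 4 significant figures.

Full-scale range = 3.28 V − (-3.28 V) = 6.56 V.
Step size = 6.56/16777216 V = 391.006 nV.
Worst-case error for round-to-nearest is half an LSB: 195.5 nV.

195.5 nV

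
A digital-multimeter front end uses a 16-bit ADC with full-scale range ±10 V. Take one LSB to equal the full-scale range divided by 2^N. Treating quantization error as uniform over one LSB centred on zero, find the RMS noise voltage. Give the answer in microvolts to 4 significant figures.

88.10 µV

Full-scale range = 10 V − (-10 V) = 20 V.
LSB = 20 V ÷ 2^16 = 20/65536 V = 305.176 µV.
V_rms = LSB/√12 = 305.176 µV / √12 = 88.10 µV.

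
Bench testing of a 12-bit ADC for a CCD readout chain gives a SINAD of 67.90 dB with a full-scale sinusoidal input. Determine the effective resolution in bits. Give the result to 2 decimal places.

10.99 bits

ENOB = (67.90 − 1.76)/6.02 = 10.9867 bits.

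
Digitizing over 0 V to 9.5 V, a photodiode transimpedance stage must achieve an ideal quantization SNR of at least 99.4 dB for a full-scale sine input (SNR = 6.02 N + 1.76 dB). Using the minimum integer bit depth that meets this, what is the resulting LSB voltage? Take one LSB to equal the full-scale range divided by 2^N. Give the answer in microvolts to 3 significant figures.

V_FS = 9.5 V.
N ≥ (99.4 − 1.76)/6.02 = 16.219 → N_min = 17.
LSB = 9.5 V ÷ 2^17 = 9.5/131072 V = 72.5 µV.

72.5 µV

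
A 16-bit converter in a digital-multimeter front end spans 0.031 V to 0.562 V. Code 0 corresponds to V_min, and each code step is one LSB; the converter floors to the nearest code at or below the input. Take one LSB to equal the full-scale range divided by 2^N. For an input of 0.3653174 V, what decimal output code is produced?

41261

Range = 0.562 − (0.031) = 0.531 V. LSB = 0.531 V / 2^16 ≈ 8.102 µV.
(V_in − V_min) × 2^16/range = (0.3653174 − (0.031)) × 65536/0.531 = 41261.441.
Floor → code = 41261.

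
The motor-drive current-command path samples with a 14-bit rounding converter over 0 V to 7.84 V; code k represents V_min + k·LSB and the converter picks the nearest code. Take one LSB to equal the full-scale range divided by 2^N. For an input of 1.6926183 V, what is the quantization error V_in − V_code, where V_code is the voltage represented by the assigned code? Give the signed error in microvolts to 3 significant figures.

+109 µV

V_FS = 7.84 V. LSB = 7.84 V / 2^14 ≈ 478.5 µV.
(1.6926183 − (0)) / LSB = 1.6926183 × 16384/7.84 = 3537.2268. Nearest integer: k = 3537.
Reconstructed level: 0 + 3537 × 7.84/16384 V = 1.6925097656 V.
e = 1.6926183 − (1.6925097656) = +109 µV.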